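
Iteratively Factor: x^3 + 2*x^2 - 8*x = (x + 4)*(x^2 - 2*x) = (x - 2)*(x + 4)*(x)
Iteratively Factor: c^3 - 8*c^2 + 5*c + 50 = (c - 5)*(c^2 - 3*c - 10) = (c - 5)^2*(c + 2)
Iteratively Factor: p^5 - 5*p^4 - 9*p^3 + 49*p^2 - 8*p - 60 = (p + 3)*(p^4 - 8*p^3 + 15*p^2 + 4*p - 20) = (p - 5)*(p + 3)*(p^3 - 3*p^2 + 4) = (p - 5)*(p - 2)*(p + 3)*(p^2 - p - 2) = (p - 5)*(p - 2)*(p + 1)*(p + 3)*(p - 2)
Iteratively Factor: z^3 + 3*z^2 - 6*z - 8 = (z + 4)*(z^2 - z - 2) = (z - 2)*(z + 4)*(z + 1)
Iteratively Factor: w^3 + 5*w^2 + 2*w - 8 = (w + 2)*(w^2 + 3*w - 4) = (w + 2)*(w + 4)*(w - 1)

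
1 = 1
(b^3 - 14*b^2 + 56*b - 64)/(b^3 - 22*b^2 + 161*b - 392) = (b^2 - 6*b + 8)/(b^2 - 14*b + 49)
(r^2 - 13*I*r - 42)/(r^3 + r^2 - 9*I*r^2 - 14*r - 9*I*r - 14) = (r - 6*I)/(r^2 + r*(1 - 2*I) - 2*I)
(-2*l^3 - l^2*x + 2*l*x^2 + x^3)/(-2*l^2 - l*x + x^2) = (-2*l^2 + l*x + x^2)/(-2*l + x)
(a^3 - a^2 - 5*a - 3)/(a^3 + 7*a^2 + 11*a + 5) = (a - 3)/(a + 5)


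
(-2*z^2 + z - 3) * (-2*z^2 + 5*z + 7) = 4*z^4 - 12*z^3 - 3*z^2 - 8*z - 21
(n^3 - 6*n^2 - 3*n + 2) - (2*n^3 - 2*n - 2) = -n^3 - 6*n^2 - n + 4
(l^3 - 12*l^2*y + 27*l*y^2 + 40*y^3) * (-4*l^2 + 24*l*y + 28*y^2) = -4*l^5 + 72*l^4*y - 368*l^3*y^2 + 152*l^2*y^3 + 1716*l*y^4 + 1120*y^5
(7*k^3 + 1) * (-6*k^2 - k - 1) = -42*k^5 - 7*k^4 - 7*k^3 - 6*k^2 - k - 1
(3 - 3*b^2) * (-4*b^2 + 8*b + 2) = 12*b^4 - 24*b^3 - 18*b^2 + 24*b + 6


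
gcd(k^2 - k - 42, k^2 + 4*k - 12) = k + 6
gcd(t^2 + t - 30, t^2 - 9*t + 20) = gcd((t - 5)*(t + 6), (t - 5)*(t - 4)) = t - 5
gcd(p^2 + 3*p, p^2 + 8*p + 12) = 1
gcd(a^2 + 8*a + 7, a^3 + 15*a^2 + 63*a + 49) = a^2 + 8*a + 7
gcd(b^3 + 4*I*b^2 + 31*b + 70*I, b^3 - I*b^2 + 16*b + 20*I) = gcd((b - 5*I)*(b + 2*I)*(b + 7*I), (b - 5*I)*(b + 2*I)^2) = b^2 - 3*I*b + 10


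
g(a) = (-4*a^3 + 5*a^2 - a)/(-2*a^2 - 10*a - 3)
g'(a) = (4*a + 10)*(-4*a^3 + 5*a^2 - a)/(-2*a^2 - 10*a - 3)^2 + (-12*a^2 + 10*a - 1)/(-2*a^2 - 10*a - 3) = (8*a^4 + 80*a^3 - 16*a^2 - 30*a + 3)/(4*a^4 + 40*a^3 + 112*a^2 + 60*a + 9)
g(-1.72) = 4.45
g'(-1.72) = -4.81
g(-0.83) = 1.67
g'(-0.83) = -1.63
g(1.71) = 0.27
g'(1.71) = 0.55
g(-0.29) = -3.01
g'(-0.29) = 117.61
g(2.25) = 0.63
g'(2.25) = 0.76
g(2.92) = 1.22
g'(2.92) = 0.97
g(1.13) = 0.03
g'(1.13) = 0.27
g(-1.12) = 2.29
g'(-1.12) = -2.57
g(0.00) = 0.00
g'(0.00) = 0.33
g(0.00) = 0.00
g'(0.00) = 0.33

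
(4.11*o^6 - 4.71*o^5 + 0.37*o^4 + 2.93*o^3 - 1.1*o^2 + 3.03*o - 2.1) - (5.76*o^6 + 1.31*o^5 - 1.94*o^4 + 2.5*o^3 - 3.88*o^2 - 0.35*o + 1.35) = -1.65*o^6 - 6.02*o^5 + 2.31*o^4 + 0.43*o^3 + 2.78*o^2 + 3.38*o - 3.45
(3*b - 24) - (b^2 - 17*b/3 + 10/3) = -b^2 + 26*b/3 - 82/3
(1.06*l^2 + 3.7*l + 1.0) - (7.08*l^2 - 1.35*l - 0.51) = -6.02*l^2 + 5.05*l + 1.51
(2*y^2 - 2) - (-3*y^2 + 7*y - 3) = 5*y^2 - 7*y + 1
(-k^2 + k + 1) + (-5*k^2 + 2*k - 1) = -6*k^2 + 3*k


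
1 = 1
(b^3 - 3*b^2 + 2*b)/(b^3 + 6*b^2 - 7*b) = (b - 2)/(b + 7)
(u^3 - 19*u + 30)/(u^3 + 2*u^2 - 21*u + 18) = (u^2 + 3*u - 10)/(u^2 + 5*u - 6)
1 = 1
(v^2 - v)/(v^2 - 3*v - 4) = v*(1 - v)/(-v^2 + 3*v + 4)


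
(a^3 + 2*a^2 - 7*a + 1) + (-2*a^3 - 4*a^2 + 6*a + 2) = -a^3 - 2*a^2 - a + 3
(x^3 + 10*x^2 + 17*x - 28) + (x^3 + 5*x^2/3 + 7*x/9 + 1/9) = 2*x^3 + 35*x^2/3 + 160*x/9 - 251/9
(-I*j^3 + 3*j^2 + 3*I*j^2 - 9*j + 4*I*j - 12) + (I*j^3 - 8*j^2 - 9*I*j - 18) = -5*j^2 + 3*I*j^2 - 9*j - 5*I*j - 30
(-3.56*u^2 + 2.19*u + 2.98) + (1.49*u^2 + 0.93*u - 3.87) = -2.07*u^2 + 3.12*u - 0.89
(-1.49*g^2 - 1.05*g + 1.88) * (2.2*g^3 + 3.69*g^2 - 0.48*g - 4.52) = -3.278*g^5 - 7.8081*g^4 + 0.9767*g^3 + 14.176*g^2 + 3.8436*g - 8.4976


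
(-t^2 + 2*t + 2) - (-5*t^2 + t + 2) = 4*t^2 + t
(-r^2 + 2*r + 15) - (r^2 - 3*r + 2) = -2*r^2 + 5*r + 13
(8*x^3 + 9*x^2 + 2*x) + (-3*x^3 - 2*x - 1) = 5*x^3 + 9*x^2 - 1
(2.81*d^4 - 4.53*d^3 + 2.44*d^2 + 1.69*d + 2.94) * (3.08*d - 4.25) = 8.6548*d^5 - 25.8949*d^4 + 26.7677*d^3 - 5.1648*d^2 + 1.8727*d - 12.495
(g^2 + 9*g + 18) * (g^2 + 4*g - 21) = g^4 + 13*g^3 + 33*g^2 - 117*g - 378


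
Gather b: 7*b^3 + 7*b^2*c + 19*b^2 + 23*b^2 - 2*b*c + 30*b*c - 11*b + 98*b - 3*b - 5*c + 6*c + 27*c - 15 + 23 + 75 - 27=7*b^3 + b^2*(7*c + 42) + b*(28*c + 84) + 28*c + 56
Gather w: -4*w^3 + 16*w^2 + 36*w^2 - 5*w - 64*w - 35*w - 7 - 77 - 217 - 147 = -4*w^3 + 52*w^2 - 104*w - 448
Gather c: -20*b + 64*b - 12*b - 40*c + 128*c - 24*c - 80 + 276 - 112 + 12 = 32*b + 64*c + 96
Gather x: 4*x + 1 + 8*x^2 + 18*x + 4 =8*x^2 + 22*x + 5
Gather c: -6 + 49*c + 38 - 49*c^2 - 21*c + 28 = -49*c^2 + 28*c + 60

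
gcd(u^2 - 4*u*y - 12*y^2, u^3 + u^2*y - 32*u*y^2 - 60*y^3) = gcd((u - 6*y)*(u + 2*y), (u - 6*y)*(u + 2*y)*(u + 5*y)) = -u^2 + 4*u*y + 12*y^2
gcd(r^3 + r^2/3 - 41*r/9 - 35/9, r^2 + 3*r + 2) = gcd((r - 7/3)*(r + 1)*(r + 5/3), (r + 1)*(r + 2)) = r + 1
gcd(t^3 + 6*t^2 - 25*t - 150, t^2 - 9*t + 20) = t - 5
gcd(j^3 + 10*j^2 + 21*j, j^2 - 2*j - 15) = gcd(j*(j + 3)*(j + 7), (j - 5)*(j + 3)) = j + 3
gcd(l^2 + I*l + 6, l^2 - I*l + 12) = l + 3*I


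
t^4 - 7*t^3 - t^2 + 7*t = t*(t - 7)*(t - 1)*(t + 1)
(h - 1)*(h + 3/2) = h^2 + h/2 - 3/2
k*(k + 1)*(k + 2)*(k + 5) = k^4 + 8*k^3 + 17*k^2 + 10*k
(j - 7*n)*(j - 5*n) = j^2 - 12*j*n + 35*n^2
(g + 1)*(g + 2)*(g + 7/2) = g^3 + 13*g^2/2 + 25*g/2 + 7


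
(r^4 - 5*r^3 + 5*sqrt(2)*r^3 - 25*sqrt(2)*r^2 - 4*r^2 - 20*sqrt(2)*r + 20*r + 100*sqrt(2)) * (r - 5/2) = r^5 - 15*r^4/2 + 5*sqrt(2)*r^4 - 75*sqrt(2)*r^3/2 + 17*r^3/2 + 30*r^2 + 85*sqrt(2)*r^2/2 - 50*r + 150*sqrt(2)*r - 250*sqrt(2)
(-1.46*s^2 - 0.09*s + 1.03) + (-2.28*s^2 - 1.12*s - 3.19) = -3.74*s^2 - 1.21*s - 2.16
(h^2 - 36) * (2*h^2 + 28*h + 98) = 2*h^4 + 28*h^3 + 26*h^2 - 1008*h - 3528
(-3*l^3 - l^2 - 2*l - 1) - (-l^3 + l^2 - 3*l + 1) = -2*l^3 - 2*l^2 + l - 2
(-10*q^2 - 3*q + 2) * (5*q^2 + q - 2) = -50*q^4 - 25*q^3 + 27*q^2 + 8*q - 4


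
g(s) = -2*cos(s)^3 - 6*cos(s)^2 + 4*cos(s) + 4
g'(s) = 6*sin(s)*cos(s)^2 + 12*sin(s)*cos(s) - 4*sin(s)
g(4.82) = 4.36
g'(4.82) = 2.63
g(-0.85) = 3.45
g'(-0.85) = -4.91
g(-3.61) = -2.93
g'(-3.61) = -4.48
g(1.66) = 3.60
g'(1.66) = -5.00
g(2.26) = -0.46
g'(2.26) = -7.10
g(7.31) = 4.19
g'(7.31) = 3.27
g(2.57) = -2.42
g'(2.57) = -5.33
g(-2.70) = -3.04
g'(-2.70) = 4.25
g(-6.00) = 0.54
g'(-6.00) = 3.65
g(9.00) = -3.11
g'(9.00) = -4.10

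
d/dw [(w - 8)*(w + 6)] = 2*w - 2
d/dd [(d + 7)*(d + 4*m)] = 2*d + 4*m + 7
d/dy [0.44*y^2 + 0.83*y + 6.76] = 0.88*y + 0.83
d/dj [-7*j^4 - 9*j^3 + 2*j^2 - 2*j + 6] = -28*j^3 - 27*j^2 + 4*j - 2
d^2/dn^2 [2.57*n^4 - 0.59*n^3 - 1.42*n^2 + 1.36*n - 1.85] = 30.84*n^2 - 3.54*n - 2.84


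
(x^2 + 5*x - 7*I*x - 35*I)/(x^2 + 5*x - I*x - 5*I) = (x - 7*I)/(x - I)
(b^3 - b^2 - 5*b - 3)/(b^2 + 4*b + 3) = (b^2 - 2*b - 3)/(b + 3)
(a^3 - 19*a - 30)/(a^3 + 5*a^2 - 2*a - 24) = (a^2 - 3*a - 10)/(a^2 + 2*a - 8)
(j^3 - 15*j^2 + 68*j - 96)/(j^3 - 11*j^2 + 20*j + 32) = (j - 3)/(j + 1)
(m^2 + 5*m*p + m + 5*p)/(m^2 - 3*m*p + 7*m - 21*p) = (m^2 + 5*m*p + m + 5*p)/(m^2 - 3*m*p + 7*m - 21*p)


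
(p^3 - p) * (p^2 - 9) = p^5 - 10*p^3 + 9*p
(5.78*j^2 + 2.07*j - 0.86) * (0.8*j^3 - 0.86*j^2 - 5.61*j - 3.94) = 4.624*j^5 - 3.3148*j^4 - 34.894*j^3 - 33.6463*j^2 - 3.3312*j + 3.3884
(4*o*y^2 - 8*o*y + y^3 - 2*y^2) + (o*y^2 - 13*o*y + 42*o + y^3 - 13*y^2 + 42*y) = 5*o*y^2 - 21*o*y + 42*o + 2*y^3 - 15*y^2 + 42*y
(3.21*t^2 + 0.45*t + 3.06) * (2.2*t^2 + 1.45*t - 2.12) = 7.062*t^4 + 5.6445*t^3 + 0.579300000000001*t^2 + 3.483*t - 6.4872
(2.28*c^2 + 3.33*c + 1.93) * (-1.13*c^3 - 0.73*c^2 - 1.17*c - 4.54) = -2.5764*c^5 - 5.4273*c^4 - 7.2794*c^3 - 15.6562*c^2 - 17.3763*c - 8.7622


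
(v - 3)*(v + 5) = v^2 + 2*v - 15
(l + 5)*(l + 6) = l^2 + 11*l + 30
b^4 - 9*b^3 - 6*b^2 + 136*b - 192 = (b - 8)*(b - 3)*(b - 2)*(b + 4)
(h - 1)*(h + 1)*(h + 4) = h^3 + 4*h^2 - h - 4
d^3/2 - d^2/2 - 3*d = d*(d/2 + 1)*(d - 3)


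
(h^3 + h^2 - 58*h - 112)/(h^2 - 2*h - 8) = (h^2 - h - 56)/(h - 4)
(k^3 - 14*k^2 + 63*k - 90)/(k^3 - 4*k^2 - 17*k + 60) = (k - 6)/(k + 4)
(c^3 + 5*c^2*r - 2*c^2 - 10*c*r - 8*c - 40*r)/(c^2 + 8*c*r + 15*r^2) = (c^2 - 2*c - 8)/(c + 3*r)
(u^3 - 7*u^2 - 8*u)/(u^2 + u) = u - 8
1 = 1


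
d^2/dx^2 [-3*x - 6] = 0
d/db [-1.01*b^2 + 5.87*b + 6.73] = 5.87 - 2.02*b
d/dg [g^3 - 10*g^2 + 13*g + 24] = 3*g^2 - 20*g + 13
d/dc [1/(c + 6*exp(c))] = (-6*exp(c) - 1)/(c + 6*exp(c))^2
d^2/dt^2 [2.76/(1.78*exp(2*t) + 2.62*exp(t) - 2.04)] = (2.76*(3.56*exp(t) + 2.62)*(7.12*exp(t) + 5.24)*exp(t) - (19.6512*exp(t) + 7.2312)*(1.78*exp(2*t) + 2.62*exp(t) - 2.04))*exp(t)/(1.78*exp(2*t) + 2.62*exp(t) - 2.04)^3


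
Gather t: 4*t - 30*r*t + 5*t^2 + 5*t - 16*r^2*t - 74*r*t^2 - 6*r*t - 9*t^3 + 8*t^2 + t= -9*t^3 + t^2*(13 - 74*r) + t*(-16*r^2 - 36*r + 10)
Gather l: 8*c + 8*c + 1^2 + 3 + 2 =16*c + 6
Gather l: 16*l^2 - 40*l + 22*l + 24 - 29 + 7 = 16*l^2 - 18*l + 2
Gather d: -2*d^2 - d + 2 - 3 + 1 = -2*d^2 - d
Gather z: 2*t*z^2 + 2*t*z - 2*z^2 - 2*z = z^2*(2*t - 2) + z*(2*t - 2)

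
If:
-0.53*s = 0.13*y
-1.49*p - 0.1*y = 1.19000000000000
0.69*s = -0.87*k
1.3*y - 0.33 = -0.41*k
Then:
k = 0.05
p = -0.81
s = -0.06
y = 0.24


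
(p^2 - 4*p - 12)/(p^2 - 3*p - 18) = (p + 2)/(p + 3)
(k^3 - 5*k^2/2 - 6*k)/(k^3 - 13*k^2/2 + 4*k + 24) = k/(k - 4)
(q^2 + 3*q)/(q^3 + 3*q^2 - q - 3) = q/(q^2 - 1)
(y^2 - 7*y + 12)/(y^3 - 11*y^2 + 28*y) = (y - 3)/(y*(y - 7))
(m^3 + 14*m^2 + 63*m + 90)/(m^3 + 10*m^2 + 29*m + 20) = (m^2 + 9*m + 18)/(m^2 + 5*m + 4)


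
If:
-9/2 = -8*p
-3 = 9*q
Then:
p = 9/16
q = -1/3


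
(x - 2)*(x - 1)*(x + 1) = x^3 - 2*x^2 - x + 2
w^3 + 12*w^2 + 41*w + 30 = (w + 1)*(w + 5)*(w + 6)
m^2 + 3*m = m*(m + 3)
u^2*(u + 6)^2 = u^4 + 12*u^3 + 36*u^2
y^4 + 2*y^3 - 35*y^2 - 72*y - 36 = (y - 6)*(y + 1)^2*(y + 6)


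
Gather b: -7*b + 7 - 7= -7*b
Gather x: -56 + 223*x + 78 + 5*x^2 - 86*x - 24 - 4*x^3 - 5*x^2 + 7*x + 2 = -4*x^3 + 144*x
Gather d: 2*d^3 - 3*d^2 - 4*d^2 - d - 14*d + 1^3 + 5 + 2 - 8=2*d^3 - 7*d^2 - 15*d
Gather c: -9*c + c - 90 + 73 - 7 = -8*c - 24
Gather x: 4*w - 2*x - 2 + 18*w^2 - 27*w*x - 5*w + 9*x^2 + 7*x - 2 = 18*w^2 - w + 9*x^2 + x*(5 - 27*w) - 4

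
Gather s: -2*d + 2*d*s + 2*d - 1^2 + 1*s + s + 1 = s*(2*d + 2)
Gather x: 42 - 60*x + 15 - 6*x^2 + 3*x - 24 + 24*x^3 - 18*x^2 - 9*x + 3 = 24*x^3 - 24*x^2 - 66*x + 36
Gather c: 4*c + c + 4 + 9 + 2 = 5*c + 15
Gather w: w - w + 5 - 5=0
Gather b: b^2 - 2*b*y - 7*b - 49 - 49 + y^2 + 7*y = b^2 + b*(-2*y - 7) + y^2 + 7*y - 98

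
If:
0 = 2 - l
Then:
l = 2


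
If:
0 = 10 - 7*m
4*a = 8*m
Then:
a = 20/7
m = 10/7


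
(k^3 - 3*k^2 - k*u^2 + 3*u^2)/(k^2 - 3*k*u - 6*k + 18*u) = (k^3 - 3*k^2 - k*u^2 + 3*u^2)/(k^2 - 3*k*u - 6*k + 18*u)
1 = 1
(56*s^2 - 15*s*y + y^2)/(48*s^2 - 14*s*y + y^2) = (-7*s + y)/(-6*s + y)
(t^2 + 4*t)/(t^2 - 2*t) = (t + 4)/(t - 2)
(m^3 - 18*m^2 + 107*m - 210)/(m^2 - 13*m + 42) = m - 5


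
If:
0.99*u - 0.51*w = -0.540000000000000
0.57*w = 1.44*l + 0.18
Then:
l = 0.395833333333333*w - 0.125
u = 0.515151515151515*w - 0.545454545454545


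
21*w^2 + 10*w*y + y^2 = (3*w + y)*(7*w + y)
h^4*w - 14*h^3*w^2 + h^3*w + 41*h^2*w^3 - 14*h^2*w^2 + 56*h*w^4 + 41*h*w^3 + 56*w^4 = (h - 8*w)*(h - 7*w)*(h + w)*(h*w + w)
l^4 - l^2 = l^2*(l - 1)*(l + 1)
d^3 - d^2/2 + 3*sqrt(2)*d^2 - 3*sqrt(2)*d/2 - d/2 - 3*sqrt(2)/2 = (d - 1)*(d + 1/2)*(d + 3*sqrt(2))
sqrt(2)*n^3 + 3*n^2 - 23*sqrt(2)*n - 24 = (n - 3*sqrt(2))*(n + 4*sqrt(2))*(sqrt(2)*n + 1)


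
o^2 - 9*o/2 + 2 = (o - 4)*(o - 1/2)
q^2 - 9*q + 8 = (q - 8)*(q - 1)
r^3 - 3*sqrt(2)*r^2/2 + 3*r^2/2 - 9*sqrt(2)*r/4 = r*(r + 3/2)*(r - 3*sqrt(2)/2)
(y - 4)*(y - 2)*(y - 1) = y^3 - 7*y^2 + 14*y - 8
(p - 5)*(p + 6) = p^2 + p - 30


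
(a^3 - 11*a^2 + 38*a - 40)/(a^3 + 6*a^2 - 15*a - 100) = (a^2 - 7*a + 10)/(a^2 + 10*a + 25)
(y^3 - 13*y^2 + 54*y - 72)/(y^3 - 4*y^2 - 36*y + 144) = (y - 3)/(y + 6)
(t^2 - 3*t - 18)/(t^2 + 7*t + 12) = (t - 6)/(t + 4)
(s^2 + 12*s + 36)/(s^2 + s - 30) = (s + 6)/(s - 5)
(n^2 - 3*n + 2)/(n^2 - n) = (n - 2)/n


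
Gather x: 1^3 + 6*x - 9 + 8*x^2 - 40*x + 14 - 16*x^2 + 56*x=-8*x^2 + 22*x + 6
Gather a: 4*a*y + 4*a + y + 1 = a*(4*y + 4) + y + 1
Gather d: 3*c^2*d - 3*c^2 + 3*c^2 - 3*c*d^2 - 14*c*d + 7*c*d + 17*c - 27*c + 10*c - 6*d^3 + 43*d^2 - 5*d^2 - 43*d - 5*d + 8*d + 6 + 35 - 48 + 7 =-6*d^3 + d^2*(38 - 3*c) + d*(3*c^2 - 7*c - 40)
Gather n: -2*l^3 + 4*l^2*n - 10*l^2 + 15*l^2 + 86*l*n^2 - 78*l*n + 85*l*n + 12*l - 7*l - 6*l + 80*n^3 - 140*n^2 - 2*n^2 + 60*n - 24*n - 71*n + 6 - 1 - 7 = -2*l^3 + 5*l^2 - l + 80*n^3 + n^2*(86*l - 142) + n*(4*l^2 + 7*l - 35) - 2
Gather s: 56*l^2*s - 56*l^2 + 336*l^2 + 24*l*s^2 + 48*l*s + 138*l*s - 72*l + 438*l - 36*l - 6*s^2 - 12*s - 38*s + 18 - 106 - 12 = 280*l^2 + 330*l + s^2*(24*l - 6) + s*(56*l^2 + 186*l - 50) - 100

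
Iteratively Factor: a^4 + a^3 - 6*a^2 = (a - 2)*(a^3 + 3*a^2) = a*(a - 2)*(a^2 + 3*a) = a^2*(a - 2)*(a + 3)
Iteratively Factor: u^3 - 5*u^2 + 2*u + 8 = (u - 4)*(u^2 - u - 2) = (u - 4)*(u - 2)*(u + 1)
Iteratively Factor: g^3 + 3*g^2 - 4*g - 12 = (g + 3)*(g^2 - 4) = (g + 2)*(g + 3)*(g - 2)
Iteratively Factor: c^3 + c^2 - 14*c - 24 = (c - 4)*(c^2 + 5*c + 6) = (c - 4)*(c + 2)*(c + 3)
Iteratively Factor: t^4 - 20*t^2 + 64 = (t - 2)*(t^3 + 2*t^2 - 16*t - 32) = (t - 2)*(t + 4)*(t^2 - 2*t - 8) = (t - 2)*(t + 2)*(t + 4)*(t - 4)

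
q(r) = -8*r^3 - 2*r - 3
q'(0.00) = -2.00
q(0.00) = -3.00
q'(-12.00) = -3458.00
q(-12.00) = 13845.00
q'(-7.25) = -1263.50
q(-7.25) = 3060.12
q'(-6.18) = -918.62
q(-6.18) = 1897.59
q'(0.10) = -2.24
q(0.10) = -3.21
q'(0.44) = -6.65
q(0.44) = -4.56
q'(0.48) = -7.53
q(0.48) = -4.84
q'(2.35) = -134.54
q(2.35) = -111.52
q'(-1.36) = -46.39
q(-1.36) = 19.84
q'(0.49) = -7.76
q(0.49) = -4.92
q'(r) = -24*r^2 - 2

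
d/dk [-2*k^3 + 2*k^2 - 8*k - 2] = -6*k^2 + 4*k - 8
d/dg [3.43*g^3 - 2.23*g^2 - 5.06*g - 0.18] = 10.29*g^2 - 4.46*g - 5.06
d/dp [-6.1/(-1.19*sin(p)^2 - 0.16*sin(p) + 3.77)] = -(14.518*sin(p) + 0.976)*cos(p)/(1.19*sin(p)^2 + 0.16*sin(p) - 3.77)^2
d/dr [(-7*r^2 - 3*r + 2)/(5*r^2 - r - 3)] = 11*(2*r^2 + 2*r + 1)/(25*r^4 - 10*r^3 - 29*r^2 + 6*r + 9)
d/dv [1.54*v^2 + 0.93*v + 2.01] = 3.08*v + 0.93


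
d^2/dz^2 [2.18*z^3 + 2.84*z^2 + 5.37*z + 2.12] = 13.08*z + 5.68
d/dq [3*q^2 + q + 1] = 6*q + 1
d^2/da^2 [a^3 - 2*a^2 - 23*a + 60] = 6*a - 4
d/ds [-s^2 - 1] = -2*s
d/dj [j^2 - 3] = 2*j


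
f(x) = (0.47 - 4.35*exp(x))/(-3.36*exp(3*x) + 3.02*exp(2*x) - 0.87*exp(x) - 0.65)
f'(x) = (0.47 - 4.35*exp(x))*(10.08*exp(3*x) - 6.04*exp(2*x) + 0.87*exp(x))/(-3.36*exp(3*x) + 3.02*exp(2*x) - 0.87*exp(x) - 0.65)^2 - 4.35*exp(x)/(-3.36*exp(3*x) + 3.02*exp(2*x) - 0.87*exp(x) - 0.65)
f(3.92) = 0.00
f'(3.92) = -0.00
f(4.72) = 0.00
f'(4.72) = -0.00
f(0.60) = 0.59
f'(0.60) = -1.38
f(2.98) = 0.00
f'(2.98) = -0.01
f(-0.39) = 2.76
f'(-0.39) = 0.37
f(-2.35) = -0.08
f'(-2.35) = 0.59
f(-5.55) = -0.69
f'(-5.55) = 0.03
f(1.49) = 0.08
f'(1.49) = -0.17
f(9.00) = 0.00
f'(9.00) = 0.00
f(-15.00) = -0.72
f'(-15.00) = 0.00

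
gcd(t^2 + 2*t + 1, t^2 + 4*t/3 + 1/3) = t + 1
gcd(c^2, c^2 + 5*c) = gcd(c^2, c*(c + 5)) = c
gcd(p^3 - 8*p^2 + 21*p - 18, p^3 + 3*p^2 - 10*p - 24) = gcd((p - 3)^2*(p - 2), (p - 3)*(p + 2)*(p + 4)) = p - 3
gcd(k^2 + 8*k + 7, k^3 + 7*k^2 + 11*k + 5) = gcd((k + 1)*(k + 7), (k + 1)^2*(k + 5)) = k + 1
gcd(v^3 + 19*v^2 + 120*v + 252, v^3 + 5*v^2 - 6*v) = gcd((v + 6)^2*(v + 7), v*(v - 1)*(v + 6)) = v + 6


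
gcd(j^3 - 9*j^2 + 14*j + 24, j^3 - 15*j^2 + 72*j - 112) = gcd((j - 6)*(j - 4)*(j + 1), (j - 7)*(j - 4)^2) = j - 4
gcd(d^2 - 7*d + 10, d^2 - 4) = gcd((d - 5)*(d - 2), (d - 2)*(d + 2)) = d - 2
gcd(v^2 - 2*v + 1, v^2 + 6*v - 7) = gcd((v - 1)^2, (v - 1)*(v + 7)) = v - 1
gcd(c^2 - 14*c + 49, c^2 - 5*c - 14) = c - 7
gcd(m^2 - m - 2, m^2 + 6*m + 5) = m + 1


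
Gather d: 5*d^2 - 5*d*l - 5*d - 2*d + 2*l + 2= 5*d^2 + d*(-5*l - 7) + 2*l + 2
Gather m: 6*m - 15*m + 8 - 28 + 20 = -9*m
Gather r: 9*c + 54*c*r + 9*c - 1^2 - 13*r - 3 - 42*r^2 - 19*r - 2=18*c - 42*r^2 + r*(54*c - 32) - 6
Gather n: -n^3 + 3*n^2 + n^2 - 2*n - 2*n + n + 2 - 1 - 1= -n^3 + 4*n^2 - 3*n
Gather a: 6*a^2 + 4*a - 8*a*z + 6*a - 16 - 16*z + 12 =6*a^2 + a*(10 - 8*z) - 16*z - 4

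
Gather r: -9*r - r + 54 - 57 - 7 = -10*r - 10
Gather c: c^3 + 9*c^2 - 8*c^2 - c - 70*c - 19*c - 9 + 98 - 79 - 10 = c^3 + c^2 - 90*c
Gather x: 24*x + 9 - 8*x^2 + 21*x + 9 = -8*x^2 + 45*x + 18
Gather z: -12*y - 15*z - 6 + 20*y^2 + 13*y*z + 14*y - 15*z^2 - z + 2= 20*y^2 + 2*y - 15*z^2 + z*(13*y - 16) - 4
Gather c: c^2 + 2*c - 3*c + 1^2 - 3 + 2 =c^2 - c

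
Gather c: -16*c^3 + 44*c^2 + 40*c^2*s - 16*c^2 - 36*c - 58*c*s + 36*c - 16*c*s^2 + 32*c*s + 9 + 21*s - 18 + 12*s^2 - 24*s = -16*c^3 + c^2*(40*s + 28) + c*(-16*s^2 - 26*s) + 12*s^2 - 3*s - 9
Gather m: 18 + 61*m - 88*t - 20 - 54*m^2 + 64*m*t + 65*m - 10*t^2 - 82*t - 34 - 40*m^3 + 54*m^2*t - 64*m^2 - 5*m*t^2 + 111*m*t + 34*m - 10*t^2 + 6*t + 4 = -40*m^3 + m^2*(54*t - 118) + m*(-5*t^2 + 175*t + 160) - 20*t^2 - 164*t - 32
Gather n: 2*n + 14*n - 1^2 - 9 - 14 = 16*n - 24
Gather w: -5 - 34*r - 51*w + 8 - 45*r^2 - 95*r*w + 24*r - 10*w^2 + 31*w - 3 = -45*r^2 - 10*r - 10*w^2 + w*(-95*r - 20)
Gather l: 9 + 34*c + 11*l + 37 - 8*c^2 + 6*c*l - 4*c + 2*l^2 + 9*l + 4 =-8*c^2 + 30*c + 2*l^2 + l*(6*c + 20) + 50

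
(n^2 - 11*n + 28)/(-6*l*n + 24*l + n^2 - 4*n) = (7 - n)/(6*l - n)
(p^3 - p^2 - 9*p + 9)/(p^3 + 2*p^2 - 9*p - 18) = (p - 1)/(p + 2)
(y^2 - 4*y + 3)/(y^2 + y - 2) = (y - 3)/(y + 2)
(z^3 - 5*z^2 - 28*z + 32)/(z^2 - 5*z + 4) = (z^2 - 4*z - 32)/(z - 4)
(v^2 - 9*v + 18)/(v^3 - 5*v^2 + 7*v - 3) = (v - 6)/(v^2 - 2*v + 1)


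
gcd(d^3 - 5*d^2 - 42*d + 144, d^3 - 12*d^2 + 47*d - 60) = d - 3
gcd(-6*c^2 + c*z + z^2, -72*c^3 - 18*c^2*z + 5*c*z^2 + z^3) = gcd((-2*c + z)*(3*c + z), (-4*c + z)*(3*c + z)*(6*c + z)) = 3*c + z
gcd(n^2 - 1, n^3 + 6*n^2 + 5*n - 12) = n - 1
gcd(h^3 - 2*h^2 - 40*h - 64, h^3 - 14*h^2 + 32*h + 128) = h^2 - 6*h - 16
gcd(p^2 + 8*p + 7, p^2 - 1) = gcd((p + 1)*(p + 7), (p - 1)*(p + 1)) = p + 1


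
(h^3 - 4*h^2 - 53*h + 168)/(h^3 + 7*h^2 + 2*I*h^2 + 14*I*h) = (h^2 - 11*h + 24)/(h*(h + 2*I))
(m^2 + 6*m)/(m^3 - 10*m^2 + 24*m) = (m + 6)/(m^2 - 10*m + 24)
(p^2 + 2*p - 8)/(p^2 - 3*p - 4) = (-p^2 - 2*p + 8)/(-p^2 + 3*p + 4)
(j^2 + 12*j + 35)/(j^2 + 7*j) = (j + 5)/j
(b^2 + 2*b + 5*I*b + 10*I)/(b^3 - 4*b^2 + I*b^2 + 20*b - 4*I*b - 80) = (b + 2)/(b^2 - 4*b*(1 + I) + 16*I)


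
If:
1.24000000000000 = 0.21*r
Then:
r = 5.90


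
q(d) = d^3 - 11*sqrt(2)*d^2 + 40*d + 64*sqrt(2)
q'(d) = 3*d^2 - 22*sqrt(2)*d + 40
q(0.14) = 95.81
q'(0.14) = 35.70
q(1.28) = 118.32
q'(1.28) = 5.09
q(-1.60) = -17.41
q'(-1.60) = 97.46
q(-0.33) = 75.58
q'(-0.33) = 50.59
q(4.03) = 64.51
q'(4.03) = -36.66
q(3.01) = 97.24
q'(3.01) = -26.47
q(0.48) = 106.24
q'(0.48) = 25.76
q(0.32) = 101.75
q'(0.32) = 30.35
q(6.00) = -13.52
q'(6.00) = -38.68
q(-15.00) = -7384.67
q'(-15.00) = 1181.69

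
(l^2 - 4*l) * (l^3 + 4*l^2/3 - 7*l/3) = l^5 - 8*l^4/3 - 23*l^3/3 + 28*l^2/3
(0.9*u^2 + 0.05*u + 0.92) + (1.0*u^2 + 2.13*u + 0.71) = 1.9*u^2 + 2.18*u + 1.63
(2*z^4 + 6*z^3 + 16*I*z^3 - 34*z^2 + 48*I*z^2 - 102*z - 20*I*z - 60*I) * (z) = 2*z^5 + 6*z^4 + 16*I*z^4 - 34*z^3 + 48*I*z^3 - 102*z^2 - 20*I*z^2 - 60*I*z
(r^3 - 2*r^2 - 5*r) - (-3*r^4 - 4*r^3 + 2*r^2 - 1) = 3*r^4 + 5*r^3 - 4*r^2 - 5*r + 1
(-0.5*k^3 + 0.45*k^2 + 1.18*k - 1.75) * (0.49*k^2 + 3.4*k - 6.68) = -0.245*k^5 - 1.4795*k^4 + 5.4482*k^3 + 0.1485*k^2 - 13.8324*k + 11.69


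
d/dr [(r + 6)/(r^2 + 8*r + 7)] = (r^2 + 8*r - 2*(r + 4)*(r + 6) + 7)/(r^2 + 8*r + 7)^2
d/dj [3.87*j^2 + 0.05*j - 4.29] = 7.74*j + 0.05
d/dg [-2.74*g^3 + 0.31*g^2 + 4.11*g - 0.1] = -8.22*g^2 + 0.62*g + 4.11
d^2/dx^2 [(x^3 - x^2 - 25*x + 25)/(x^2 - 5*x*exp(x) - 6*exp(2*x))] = (2*(1 - 3*x)*(-x^2 + 5*x*exp(x) + 6*exp(2*x))^2 + (-2*(-3*x^2 + 2*x + 25)*(5*x*exp(x) - 2*x + 12*exp(2*x) + 5*exp(x)) + (x^3 - x^2 - 25*x + 25)*(5*x*exp(x) + 24*exp(2*x) + 10*exp(x) - 2))*(-x^2 + 5*x*exp(x) + 6*exp(2*x)) - 2*(x^3 - x^2 - 25*x + 25)*(5*x*exp(x) - 2*x + 12*exp(2*x) + 5*exp(x))^2)/(-x^2 + 5*x*exp(x) + 6*exp(2*x))^3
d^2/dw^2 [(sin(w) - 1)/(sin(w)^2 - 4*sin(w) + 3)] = (-3*sin(w) + cos(w)^2 + 1)/(sin(w) - 3)^3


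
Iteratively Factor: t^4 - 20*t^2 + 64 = (t - 2)*(t^3 + 2*t^2 - 16*t - 32) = (t - 4)*(t - 2)*(t^2 + 6*t + 8) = (t - 4)*(t - 2)*(t + 4)*(t + 2)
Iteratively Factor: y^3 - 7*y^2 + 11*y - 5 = (y - 5)*(y^2 - 2*y + 1) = (y - 5)*(y - 1)*(y - 1)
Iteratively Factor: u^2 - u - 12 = (u - 4)*(u + 3)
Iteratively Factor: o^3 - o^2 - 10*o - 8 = (o - 4)*(o^2 + 3*o + 2) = (o - 4)*(o + 1)*(o + 2)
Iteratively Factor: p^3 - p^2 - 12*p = (p)*(p^2 - p - 12) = p*(p + 3)*(p - 4)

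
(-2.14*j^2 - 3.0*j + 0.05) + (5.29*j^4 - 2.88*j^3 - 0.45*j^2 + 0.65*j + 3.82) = 5.29*j^4 - 2.88*j^3 - 2.59*j^2 - 2.35*j + 3.87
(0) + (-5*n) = -5*n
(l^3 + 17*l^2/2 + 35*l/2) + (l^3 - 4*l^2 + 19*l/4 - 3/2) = 2*l^3 + 9*l^2/2 + 89*l/4 - 3/2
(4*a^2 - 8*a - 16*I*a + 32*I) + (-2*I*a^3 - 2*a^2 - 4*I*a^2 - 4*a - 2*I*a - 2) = -2*I*a^3 + 2*a^2 - 4*I*a^2 - 12*a - 18*I*a - 2 + 32*I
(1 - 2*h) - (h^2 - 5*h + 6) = -h^2 + 3*h - 5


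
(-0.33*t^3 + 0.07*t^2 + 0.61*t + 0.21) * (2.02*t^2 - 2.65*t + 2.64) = -0.6666*t^5 + 1.0159*t^4 + 0.1755*t^3 - 1.0075*t^2 + 1.0539*t + 0.5544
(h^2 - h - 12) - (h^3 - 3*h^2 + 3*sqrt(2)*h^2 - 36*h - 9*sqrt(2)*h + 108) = -h^3 - 3*sqrt(2)*h^2 + 4*h^2 + 9*sqrt(2)*h + 35*h - 120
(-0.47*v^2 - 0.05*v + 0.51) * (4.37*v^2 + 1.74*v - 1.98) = -2.0539*v^4 - 1.0363*v^3 + 3.0723*v^2 + 0.9864*v - 1.0098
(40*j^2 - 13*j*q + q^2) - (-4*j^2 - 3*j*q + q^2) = 44*j^2 - 10*j*q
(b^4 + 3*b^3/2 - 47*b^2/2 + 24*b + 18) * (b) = b^5 + 3*b^4/2 - 47*b^3/2 + 24*b^2 + 18*b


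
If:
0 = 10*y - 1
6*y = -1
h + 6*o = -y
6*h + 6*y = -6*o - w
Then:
No Solution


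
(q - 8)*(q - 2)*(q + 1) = q^3 - 9*q^2 + 6*q + 16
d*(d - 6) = d^2 - 6*d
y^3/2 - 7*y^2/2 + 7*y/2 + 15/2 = (y/2 + 1/2)*(y - 5)*(y - 3)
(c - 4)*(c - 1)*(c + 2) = c^3 - 3*c^2 - 6*c + 8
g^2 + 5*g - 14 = (g - 2)*(g + 7)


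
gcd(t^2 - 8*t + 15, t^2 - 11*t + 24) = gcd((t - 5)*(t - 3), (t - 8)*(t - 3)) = t - 3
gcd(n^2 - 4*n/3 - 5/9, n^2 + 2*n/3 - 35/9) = n - 5/3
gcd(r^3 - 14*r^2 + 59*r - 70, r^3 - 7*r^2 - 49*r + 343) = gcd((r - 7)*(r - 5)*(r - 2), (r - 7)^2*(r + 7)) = r - 7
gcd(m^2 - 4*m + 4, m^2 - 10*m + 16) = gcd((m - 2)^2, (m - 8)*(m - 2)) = m - 2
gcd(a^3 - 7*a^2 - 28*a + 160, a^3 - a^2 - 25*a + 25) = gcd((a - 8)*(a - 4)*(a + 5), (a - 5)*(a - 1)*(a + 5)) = a + 5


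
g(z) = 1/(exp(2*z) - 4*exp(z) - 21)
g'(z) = (-2*exp(2*z) + 4*exp(z))/(exp(2*z) - 4*exp(z) - 21)^2 = 2*(2 - exp(z))*exp(z)/(-exp(2*z) + 4*exp(z) + 21)^2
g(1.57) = -0.06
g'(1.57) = -0.09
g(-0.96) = -0.04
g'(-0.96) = 0.00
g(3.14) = 0.00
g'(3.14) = -0.01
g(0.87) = -0.04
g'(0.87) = -0.00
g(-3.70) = -0.05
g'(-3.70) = 0.00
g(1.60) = -0.06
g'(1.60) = -0.11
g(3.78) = 0.00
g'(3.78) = -0.00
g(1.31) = -0.05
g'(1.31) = -0.03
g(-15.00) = -0.05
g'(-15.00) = 0.00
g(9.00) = 0.00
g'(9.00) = 0.00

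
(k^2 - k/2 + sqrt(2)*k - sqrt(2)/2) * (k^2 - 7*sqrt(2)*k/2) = k^4 - 5*sqrt(2)*k^3/2 - k^3/2 - 7*k^2 + 5*sqrt(2)*k^2/4 + 7*k/2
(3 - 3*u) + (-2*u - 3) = -5*u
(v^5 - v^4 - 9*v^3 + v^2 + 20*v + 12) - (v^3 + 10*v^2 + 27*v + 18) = v^5 - v^4 - 10*v^3 - 9*v^2 - 7*v - 6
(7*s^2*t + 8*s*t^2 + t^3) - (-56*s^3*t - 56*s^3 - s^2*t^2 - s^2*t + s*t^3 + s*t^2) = 56*s^3*t + 56*s^3 + s^2*t^2 + 8*s^2*t - s*t^3 + 7*s*t^2 + t^3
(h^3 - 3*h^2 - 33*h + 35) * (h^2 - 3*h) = h^5 - 6*h^4 - 24*h^3 + 134*h^2 - 105*h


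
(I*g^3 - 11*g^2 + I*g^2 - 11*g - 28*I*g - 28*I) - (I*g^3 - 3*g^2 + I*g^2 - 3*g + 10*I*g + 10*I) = -8*g^2 - 8*g - 38*I*g - 38*I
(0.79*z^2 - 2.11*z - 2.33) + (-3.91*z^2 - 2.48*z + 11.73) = -3.12*z^2 - 4.59*z + 9.4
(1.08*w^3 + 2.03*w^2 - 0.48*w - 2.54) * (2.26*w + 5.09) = 2.4408*w^4 + 10.085*w^3 + 9.2479*w^2 - 8.1836*w - 12.9286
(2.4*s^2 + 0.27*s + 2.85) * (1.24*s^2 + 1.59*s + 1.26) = 2.976*s^4 + 4.1508*s^3 + 6.9873*s^2 + 4.8717*s + 3.591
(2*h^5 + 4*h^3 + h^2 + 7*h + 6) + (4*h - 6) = 2*h^5 + 4*h^3 + h^2 + 11*h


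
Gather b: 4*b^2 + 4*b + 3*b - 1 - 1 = 4*b^2 + 7*b - 2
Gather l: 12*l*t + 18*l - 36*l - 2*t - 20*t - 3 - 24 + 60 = l*(12*t - 18) - 22*t + 33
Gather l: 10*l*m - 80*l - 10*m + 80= l*(10*m - 80) - 10*m + 80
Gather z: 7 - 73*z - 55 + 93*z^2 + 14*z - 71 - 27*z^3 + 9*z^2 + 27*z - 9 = -27*z^3 + 102*z^2 - 32*z - 128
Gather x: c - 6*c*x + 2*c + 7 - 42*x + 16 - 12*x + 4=3*c + x*(-6*c - 54) + 27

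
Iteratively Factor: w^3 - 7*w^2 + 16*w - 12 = (w - 2)*(w^2 - 5*w + 6) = (w - 2)^2*(w - 3)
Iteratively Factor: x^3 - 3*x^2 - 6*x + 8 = (x - 1)*(x^2 - 2*x - 8) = (x - 1)*(x + 2)*(x - 4)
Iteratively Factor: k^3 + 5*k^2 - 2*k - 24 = (k + 3)*(k^2 + 2*k - 8) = (k - 2)*(k + 3)*(k + 4)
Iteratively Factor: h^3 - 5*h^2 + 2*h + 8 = (h + 1)*(h^2 - 6*h + 8) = (h - 4)*(h + 1)*(h - 2)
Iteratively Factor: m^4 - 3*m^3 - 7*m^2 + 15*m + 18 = (m + 1)*(m^3 - 4*m^2 - 3*m + 18) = (m + 1)*(m + 2)*(m^2 - 6*m + 9) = (m - 3)*(m + 1)*(m + 2)*(m - 3)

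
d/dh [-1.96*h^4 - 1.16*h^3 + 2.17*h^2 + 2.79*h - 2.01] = -7.84*h^3 - 3.48*h^2 + 4.34*h + 2.79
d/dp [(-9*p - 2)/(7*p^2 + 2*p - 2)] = (63*p^2 + 28*p + 22)/(49*p^4 + 28*p^3 - 24*p^2 - 8*p + 4)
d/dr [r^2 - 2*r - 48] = 2*r - 2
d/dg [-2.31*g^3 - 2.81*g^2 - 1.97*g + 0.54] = -6.93*g^2 - 5.62*g - 1.97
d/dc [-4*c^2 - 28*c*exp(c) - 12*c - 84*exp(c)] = -28*c*exp(c) - 8*c - 112*exp(c) - 12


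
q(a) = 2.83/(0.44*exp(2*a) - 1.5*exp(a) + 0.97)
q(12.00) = 0.00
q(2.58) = 0.05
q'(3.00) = -0.04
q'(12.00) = 0.00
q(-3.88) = 3.01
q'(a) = 2.83*(-0.88*exp(2*a) + 1.5*exp(a))/(0.44*exp(2*a) - 1.5*exp(a) + 0.97)^2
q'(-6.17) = 0.01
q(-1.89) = 3.76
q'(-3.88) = 0.10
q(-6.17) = 2.93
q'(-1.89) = 1.03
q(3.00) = 0.02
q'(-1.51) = 1.87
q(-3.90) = 3.01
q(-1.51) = 4.29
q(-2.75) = 3.23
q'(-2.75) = 0.34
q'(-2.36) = 0.55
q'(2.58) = -0.11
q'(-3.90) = 0.10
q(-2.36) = 3.40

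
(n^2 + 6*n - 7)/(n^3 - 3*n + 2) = (n + 7)/(n^2 + n - 2)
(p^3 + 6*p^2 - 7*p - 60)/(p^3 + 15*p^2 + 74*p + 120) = (p - 3)/(p + 6)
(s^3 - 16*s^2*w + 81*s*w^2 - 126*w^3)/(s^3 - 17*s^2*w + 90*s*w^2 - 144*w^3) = (s - 7*w)/(s - 8*w)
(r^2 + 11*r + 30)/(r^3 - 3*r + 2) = (r^2 + 11*r + 30)/(r^3 - 3*r + 2)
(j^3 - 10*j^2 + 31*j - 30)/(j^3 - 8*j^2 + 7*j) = (j^3 - 10*j^2 + 31*j - 30)/(j*(j^2 - 8*j + 7))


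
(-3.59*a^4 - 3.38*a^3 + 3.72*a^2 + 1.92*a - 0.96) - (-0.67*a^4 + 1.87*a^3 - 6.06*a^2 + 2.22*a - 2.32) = -2.92*a^4 - 5.25*a^3 + 9.78*a^2 - 0.3*a + 1.36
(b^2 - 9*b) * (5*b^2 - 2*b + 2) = 5*b^4 - 47*b^3 + 20*b^2 - 18*b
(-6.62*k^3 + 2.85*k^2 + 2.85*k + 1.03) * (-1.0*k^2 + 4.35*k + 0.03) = 6.62*k^5 - 31.647*k^4 + 9.3489*k^3 + 11.453*k^2 + 4.566*k + 0.0309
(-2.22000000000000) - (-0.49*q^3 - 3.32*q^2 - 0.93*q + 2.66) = 0.49*q^3 + 3.32*q^2 + 0.93*q - 4.88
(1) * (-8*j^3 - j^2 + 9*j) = -8*j^3 - j^2 + 9*j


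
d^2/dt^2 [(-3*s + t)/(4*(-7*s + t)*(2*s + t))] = (187*s^3 - 87*s^2*t + 9*s*t^2 - t^3)/(2*(2744*s^6 + 2940*s^5*t + 462*s^4*t^2 - 295*s^3*t^3 - 33*s^2*t^4 + 15*s*t^5 - t^6))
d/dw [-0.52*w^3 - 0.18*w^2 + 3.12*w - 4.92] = -1.56*w^2 - 0.36*w + 3.12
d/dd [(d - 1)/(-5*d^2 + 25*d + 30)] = (-d^2 + 5*d + (d - 1)*(2*d - 5) + 6)/(5*(-d^2 + 5*d + 6)^2)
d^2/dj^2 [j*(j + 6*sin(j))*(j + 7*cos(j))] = -6*j^2*sin(j) - 7*j^2*cos(j) - 28*j*sin(j) - 84*j*sin(2*j) + 24*j*cos(j) + 6*j + 12*sin(j) + 14*cos(j) + 84*cos(2*j)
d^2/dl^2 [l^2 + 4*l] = 2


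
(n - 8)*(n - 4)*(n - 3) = n^3 - 15*n^2 + 68*n - 96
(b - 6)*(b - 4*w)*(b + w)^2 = b^4 - 2*b^3*w - 6*b^3 - 7*b^2*w^2 + 12*b^2*w - 4*b*w^3 + 42*b*w^2 + 24*w^3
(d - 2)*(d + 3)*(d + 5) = d^3 + 6*d^2 - d - 30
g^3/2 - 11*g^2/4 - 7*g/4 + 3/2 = (g/2 + 1/2)*(g - 6)*(g - 1/2)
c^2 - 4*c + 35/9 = (c - 7/3)*(c - 5/3)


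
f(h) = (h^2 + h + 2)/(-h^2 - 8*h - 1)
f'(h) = (2*h + 1)/(-h^2 - 8*h - 1) + (2*h + 8)*(h^2 + h + 2)/(-h^2 - 8*h - 1)^2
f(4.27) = -0.46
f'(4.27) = -0.04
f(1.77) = -0.38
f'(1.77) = -0.01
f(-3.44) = 0.71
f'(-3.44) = -0.35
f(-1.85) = 0.34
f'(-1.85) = -0.12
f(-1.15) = 0.32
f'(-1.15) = 0.07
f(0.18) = -0.89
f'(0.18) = 2.48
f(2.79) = -0.40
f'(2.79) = -0.04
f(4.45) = -0.47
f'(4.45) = -0.04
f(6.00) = -0.52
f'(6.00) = -0.03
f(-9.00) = -7.40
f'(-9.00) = -5.70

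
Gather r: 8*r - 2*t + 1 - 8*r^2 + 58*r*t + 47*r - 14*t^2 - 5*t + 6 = -8*r^2 + r*(58*t + 55) - 14*t^2 - 7*t + 7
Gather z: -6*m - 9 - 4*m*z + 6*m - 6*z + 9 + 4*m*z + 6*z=0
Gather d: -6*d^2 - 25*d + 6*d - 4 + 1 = -6*d^2 - 19*d - 3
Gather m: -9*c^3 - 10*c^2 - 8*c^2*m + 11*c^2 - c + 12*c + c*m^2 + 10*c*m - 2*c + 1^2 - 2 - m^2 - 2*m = -9*c^3 + c^2 + 9*c + m^2*(c - 1) + m*(-8*c^2 + 10*c - 2) - 1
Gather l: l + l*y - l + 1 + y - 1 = l*y + y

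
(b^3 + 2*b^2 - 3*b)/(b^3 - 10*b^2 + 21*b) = (b^2 + 2*b - 3)/(b^2 - 10*b + 21)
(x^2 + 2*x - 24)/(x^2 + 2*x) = (x^2 + 2*x - 24)/(x*(x + 2))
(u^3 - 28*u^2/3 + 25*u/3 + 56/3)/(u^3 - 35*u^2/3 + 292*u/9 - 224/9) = 3*(u + 1)/(3*u - 4)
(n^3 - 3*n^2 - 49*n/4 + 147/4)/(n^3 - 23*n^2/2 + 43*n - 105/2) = (n + 7/2)/(n - 5)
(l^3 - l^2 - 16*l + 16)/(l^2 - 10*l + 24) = (l^2 + 3*l - 4)/(l - 6)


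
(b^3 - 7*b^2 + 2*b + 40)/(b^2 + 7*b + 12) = (b^3 - 7*b^2 + 2*b + 40)/(b^2 + 7*b + 12)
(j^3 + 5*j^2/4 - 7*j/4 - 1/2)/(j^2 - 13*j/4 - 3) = (-4*j^3 - 5*j^2 + 7*j + 2)/(-4*j^2 + 13*j + 12)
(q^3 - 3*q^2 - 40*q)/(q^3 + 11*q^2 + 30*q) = (q - 8)/(q + 6)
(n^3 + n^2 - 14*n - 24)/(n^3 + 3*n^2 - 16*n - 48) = (n + 2)/(n + 4)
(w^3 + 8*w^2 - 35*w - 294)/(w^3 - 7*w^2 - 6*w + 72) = (w^2 + 14*w + 49)/(w^2 - w - 12)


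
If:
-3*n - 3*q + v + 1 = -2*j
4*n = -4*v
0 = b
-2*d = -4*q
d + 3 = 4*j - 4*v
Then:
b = 0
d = 6*v + 5/2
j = 5*v/2 + 11/8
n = -v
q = 3*v + 5/4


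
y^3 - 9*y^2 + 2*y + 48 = (y - 8)*(y - 3)*(y + 2)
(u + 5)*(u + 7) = u^2 + 12*u + 35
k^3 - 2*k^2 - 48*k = k*(k - 8)*(k + 6)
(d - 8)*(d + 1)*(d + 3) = d^3 - 4*d^2 - 29*d - 24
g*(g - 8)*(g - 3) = g^3 - 11*g^2 + 24*g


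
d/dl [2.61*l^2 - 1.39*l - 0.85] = 5.22*l - 1.39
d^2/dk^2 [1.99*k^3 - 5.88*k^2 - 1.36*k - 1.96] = 11.94*k - 11.76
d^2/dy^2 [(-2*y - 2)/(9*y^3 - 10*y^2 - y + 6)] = 4*(-(y + 1)*(-27*y^2 + 20*y + 1)^2 + (27*y^2 - 20*y + (y + 1)*(27*y - 10) - 1)*(9*y^3 - 10*y^2 - y + 6))/(9*y^3 - 10*y^2 - y + 6)^3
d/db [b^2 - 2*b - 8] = 2*b - 2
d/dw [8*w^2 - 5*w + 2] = 16*w - 5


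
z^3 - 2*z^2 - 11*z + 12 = (z - 4)*(z - 1)*(z + 3)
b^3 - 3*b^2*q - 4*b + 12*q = (b - 2)*(b + 2)*(b - 3*q)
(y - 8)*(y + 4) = y^2 - 4*y - 32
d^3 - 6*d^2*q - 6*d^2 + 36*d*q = d*(d - 6)*(d - 6*q)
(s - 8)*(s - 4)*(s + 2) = s^3 - 10*s^2 + 8*s + 64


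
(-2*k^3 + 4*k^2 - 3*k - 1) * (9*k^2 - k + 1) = -18*k^5 + 38*k^4 - 33*k^3 - 2*k^2 - 2*k - 1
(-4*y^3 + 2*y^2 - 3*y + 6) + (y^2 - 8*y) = -4*y^3 + 3*y^2 - 11*y + 6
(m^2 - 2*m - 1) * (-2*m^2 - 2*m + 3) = -2*m^4 + 2*m^3 + 9*m^2 - 4*m - 3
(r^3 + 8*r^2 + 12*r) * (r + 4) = r^4 + 12*r^3 + 44*r^2 + 48*r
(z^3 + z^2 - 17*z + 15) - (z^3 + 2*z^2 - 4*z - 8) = -z^2 - 13*z + 23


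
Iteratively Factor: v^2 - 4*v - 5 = (v - 5)*(v + 1)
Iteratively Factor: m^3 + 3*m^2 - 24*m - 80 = (m - 5)*(m^2 + 8*m + 16) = (m - 5)*(m + 4)*(m + 4)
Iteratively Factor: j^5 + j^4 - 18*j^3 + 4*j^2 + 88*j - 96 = (j + 3)*(j^4 - 2*j^3 - 12*j^2 + 40*j - 32) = (j - 2)*(j + 3)*(j^3 - 12*j + 16) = (j - 2)^2*(j + 3)*(j^2 + 2*j - 8) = (j - 2)^2*(j + 3)*(j + 4)*(j - 2)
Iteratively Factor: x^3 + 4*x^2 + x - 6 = (x - 1)*(x^2 + 5*x + 6) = (x - 1)*(x + 3)*(x + 2)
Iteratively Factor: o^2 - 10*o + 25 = (o - 5)*(o - 5)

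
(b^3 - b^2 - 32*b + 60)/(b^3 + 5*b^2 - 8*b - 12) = (b - 5)/(b + 1)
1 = 1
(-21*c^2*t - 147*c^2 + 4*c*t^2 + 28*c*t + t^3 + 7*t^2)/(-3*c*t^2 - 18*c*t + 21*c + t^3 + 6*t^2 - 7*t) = (7*c + t)/(t - 1)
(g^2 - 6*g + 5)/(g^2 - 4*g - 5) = (g - 1)/(g + 1)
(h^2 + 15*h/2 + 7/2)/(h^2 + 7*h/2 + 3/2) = (h + 7)/(h + 3)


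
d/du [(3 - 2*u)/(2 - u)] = -1/(u - 2)^2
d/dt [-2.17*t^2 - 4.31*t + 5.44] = -4.34*t - 4.31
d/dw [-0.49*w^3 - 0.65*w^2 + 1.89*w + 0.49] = -1.47*w^2 - 1.3*w + 1.89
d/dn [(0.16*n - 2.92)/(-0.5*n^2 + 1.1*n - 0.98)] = (0.08*n^2 - 2.92*n + 3.0552)/(0.25*n^4 - 1.1*n^3 + 2.19*n^2 - 2.156*n + 0.9604)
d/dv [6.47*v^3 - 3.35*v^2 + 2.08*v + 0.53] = 19.41*v^2 - 6.7*v + 2.08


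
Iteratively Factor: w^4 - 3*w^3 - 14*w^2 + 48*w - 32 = (w - 1)*(w^3 - 2*w^2 - 16*w + 32) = (w - 1)*(w + 4)*(w^2 - 6*w + 8) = (w - 4)*(w - 1)*(w + 4)*(w - 2)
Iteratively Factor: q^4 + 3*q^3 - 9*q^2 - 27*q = (q)*(q^3 + 3*q^2 - 9*q - 27) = q*(q + 3)*(q^2 - 9) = q*(q - 3)*(q + 3)*(q + 3)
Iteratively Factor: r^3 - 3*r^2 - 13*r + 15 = (r + 3)*(r^2 - 6*r + 5) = (r - 1)*(r + 3)*(r - 5)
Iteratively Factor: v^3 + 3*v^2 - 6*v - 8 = (v + 4)*(v^2 - v - 2) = (v + 1)*(v + 4)*(v - 2)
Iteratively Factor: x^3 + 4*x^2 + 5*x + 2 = (x + 2)*(x^2 + 2*x + 1) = (x + 1)*(x + 2)*(x + 1)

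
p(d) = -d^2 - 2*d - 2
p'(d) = -2*d - 2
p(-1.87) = -1.76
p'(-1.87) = 1.74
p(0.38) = -2.90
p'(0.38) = -2.76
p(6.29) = -54.14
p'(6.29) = -14.58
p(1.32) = -6.38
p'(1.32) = -4.64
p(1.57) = -7.60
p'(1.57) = -5.14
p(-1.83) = -1.69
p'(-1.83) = 1.66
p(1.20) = -5.84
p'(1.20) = -4.40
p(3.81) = -24.14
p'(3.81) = -9.62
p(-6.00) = -26.00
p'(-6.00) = 10.00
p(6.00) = -50.00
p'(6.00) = -14.00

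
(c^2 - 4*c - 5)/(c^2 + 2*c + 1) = (c - 5)/(c + 1)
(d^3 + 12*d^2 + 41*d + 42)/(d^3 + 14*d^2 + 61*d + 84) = (d + 2)/(d + 4)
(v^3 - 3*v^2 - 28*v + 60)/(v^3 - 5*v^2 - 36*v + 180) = (v^2 + 3*v - 10)/(v^2 + v - 30)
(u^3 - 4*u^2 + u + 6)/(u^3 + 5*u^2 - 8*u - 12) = (u - 3)/(u + 6)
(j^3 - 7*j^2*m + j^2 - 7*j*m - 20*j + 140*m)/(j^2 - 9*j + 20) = (j^2 - 7*j*m + 5*j - 35*m)/(j - 5)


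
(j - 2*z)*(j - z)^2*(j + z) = j^4 - 3*j^3*z + j^2*z^2 + 3*j*z^3 - 2*z^4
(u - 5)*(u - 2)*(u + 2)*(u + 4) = u^4 - u^3 - 24*u^2 + 4*u + 80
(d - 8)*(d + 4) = d^2 - 4*d - 32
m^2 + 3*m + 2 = (m + 1)*(m + 2)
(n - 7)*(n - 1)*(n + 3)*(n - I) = n^4 - 5*n^3 - I*n^3 - 17*n^2 + 5*I*n^2 + 21*n + 17*I*n - 21*I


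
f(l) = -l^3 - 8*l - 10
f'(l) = -3*l^2 - 8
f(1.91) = -32.25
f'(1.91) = -18.94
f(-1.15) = 0.72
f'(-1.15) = -11.97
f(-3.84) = 77.34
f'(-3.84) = -52.24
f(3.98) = -104.88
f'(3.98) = -55.52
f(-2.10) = 16.06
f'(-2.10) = -21.23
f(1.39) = -23.81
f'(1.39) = -13.80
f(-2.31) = 20.81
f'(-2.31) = -24.01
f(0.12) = -10.96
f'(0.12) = -8.04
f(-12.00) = 1814.00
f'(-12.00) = -440.00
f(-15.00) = 3485.00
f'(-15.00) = -683.00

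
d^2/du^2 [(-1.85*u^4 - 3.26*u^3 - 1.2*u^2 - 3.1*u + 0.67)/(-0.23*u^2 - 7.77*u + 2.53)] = (0.19573*u^6 + 19.83681*u^5 + 663.6801*u^4 - 188.415524*u^3 - 238.435434*u^2 + 128.840802*u + 55.562948)/(0.012167*u^6 + 1.233099*u^5 + 41.25579*u^4 + 441.969255*u^3 - 453.81369*u^2 + 149.204979*u - 16.194277)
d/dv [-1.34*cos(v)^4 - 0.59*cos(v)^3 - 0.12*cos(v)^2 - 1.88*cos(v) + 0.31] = (5.36*cos(v)^3 + 1.77*cos(v)^2 + 0.24*cos(v) + 1.88)*sin(v)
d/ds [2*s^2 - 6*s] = 4*s - 6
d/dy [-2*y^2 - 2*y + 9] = -4*y - 2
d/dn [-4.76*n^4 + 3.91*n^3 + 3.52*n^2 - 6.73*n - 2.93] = -19.04*n^3 + 11.73*n^2 + 7.04*n - 6.73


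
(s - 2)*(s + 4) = s^2 + 2*s - 8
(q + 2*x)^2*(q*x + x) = q^3*x + 4*q^2*x^2 + q^2*x + 4*q*x^3 + 4*q*x^2 + 4*x^3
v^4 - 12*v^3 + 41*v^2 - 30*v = v*(v - 6)*(v - 5)*(v - 1)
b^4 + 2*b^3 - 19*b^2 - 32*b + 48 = (b - 4)*(b - 1)*(b + 3)*(b + 4)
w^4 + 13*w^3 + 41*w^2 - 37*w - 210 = (w - 2)*(w + 3)*(w + 5)*(w + 7)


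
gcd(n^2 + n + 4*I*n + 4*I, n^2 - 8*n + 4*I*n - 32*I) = n + 4*I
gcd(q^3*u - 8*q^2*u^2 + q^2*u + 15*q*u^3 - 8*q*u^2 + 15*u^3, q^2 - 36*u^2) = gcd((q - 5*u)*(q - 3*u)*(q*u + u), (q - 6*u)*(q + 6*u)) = 1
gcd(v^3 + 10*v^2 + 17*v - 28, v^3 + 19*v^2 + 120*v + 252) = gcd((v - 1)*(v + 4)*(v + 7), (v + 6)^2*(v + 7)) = v + 7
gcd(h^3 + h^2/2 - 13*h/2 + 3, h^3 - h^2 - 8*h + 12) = h^2 + h - 6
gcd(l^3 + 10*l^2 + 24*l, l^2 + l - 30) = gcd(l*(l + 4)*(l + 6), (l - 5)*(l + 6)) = l + 6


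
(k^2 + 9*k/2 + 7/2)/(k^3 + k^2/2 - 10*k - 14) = (2*k^2 + 9*k + 7)/(2*k^3 + k^2 - 20*k - 28)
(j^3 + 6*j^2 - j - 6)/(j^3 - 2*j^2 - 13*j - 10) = (j^2 + 5*j - 6)/(j^2 - 3*j - 10)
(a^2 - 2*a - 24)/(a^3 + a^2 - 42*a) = (a + 4)/(a*(a + 7))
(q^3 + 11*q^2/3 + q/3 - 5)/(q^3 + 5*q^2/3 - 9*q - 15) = (q - 1)/(q - 3)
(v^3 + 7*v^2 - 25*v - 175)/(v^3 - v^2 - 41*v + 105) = (v + 5)/(v - 3)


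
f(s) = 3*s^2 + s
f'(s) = 6*s + 1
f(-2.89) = 22.17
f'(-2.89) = -16.34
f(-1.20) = 3.12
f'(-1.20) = -6.20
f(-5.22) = 76.53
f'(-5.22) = -30.32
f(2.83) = 26.86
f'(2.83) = 17.98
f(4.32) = 60.31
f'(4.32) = 26.92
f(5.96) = 112.52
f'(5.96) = 36.76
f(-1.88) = 8.72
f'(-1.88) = -10.28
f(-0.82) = 1.20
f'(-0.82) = -3.92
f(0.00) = 0.00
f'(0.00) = 1.00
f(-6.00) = 102.00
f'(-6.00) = -35.00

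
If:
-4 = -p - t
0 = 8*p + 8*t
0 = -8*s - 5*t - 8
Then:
No Solution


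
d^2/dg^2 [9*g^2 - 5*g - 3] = 18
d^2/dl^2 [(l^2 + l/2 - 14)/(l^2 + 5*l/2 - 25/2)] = 2*(-16*l^3 - 36*l^2 - 690*l - 725)/(8*l^6 + 60*l^5 - 150*l^4 - 1375*l^3 + 1875*l^2 + 9375*l - 15625)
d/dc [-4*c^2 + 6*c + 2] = 6 - 8*c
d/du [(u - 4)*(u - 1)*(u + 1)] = 3*u^2 - 8*u - 1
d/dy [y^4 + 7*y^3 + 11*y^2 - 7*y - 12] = 4*y^3 + 21*y^2 + 22*y - 7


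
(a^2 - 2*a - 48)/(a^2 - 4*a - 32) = (a + 6)/(a + 4)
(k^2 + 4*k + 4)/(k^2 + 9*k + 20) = (k^2 + 4*k + 4)/(k^2 + 9*k + 20)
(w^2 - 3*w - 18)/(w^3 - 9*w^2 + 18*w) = (w + 3)/(w*(w - 3))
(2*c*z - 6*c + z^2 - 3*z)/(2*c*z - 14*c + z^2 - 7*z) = (z - 3)/(z - 7)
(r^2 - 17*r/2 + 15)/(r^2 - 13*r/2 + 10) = (r - 6)/(r - 4)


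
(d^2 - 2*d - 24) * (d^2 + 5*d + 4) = d^4 + 3*d^3 - 30*d^2 - 128*d - 96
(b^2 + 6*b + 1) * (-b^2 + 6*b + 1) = -b^4 + 36*b^2 + 12*b + 1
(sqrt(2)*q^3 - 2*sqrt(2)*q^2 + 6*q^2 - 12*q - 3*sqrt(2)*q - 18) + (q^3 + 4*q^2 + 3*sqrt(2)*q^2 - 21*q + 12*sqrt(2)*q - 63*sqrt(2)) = q^3 + sqrt(2)*q^3 + sqrt(2)*q^2 + 10*q^2 - 33*q + 9*sqrt(2)*q - 63*sqrt(2) - 18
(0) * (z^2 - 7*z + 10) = 0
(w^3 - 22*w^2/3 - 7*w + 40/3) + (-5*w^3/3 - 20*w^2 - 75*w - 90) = -2*w^3/3 - 82*w^2/3 - 82*w - 230/3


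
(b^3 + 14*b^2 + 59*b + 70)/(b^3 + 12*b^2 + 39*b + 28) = (b^2 + 7*b + 10)/(b^2 + 5*b + 4)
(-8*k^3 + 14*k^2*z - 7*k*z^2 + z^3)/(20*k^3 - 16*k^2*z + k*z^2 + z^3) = (4*k^2 - 5*k*z + z^2)/(-10*k^2 + 3*k*z + z^2)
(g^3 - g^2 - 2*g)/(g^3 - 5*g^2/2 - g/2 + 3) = 2*g/(2*g - 3)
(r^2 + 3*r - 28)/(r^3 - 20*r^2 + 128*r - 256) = (r + 7)/(r^2 - 16*r + 64)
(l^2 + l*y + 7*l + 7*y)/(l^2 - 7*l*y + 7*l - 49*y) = (-l - y)/(-l + 7*y)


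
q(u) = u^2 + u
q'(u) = 2*u + 1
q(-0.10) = -0.09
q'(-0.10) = 0.80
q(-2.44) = 3.51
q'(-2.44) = -3.88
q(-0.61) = -0.24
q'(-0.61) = -0.22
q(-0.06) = -0.06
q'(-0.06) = 0.88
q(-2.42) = 3.44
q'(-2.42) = -3.84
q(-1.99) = 1.97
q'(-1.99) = -2.98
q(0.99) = 1.97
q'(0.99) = 2.98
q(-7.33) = 46.40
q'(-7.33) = -13.66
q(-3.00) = 6.00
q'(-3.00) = -5.00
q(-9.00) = 72.00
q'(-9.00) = -17.00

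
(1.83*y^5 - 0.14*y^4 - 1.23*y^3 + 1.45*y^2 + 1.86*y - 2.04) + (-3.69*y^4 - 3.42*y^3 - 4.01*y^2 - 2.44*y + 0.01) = 1.83*y^5 - 3.83*y^4 - 4.65*y^3 - 2.56*y^2 - 0.58*y - 2.03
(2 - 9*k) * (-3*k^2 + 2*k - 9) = 27*k^3 - 24*k^2 + 85*k - 18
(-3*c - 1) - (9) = -3*c - 10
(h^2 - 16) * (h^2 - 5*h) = h^4 - 5*h^3 - 16*h^2 + 80*h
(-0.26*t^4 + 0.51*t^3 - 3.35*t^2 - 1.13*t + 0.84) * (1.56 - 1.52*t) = 0.3952*t^5 - 1.1808*t^4 + 5.8876*t^3 - 3.5084*t^2 - 3.0396*t + 1.3104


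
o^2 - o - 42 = (o - 7)*(o + 6)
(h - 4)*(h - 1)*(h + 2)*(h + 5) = h^4 + 2*h^3 - 21*h^2 - 22*h + 40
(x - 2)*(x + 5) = x^2 + 3*x - 10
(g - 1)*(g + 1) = g^2 - 1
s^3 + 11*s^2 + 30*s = s*(s + 5)*(s + 6)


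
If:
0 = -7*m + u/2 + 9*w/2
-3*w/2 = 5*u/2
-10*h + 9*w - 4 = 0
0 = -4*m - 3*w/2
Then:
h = -2/5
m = 0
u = 0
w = 0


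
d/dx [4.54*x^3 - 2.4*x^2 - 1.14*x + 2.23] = 13.62*x^2 - 4.8*x - 1.14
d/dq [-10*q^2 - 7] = -20*q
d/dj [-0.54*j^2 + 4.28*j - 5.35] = 4.28 - 1.08*j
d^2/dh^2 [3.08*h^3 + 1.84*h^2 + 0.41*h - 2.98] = 18.48*h + 3.68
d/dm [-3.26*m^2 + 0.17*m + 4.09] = 0.17 - 6.52*m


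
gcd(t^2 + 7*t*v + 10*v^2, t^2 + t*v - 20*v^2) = t + 5*v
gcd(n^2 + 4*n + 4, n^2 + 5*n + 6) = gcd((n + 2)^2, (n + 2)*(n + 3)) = n + 2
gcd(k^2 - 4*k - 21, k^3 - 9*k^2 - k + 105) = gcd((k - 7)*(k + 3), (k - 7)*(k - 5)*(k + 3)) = k^2 - 4*k - 21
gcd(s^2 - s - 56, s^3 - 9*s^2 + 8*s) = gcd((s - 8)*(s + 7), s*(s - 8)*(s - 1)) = s - 8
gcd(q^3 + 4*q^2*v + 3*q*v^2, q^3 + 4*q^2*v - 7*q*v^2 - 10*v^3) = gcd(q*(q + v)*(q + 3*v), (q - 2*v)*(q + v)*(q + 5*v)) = q + v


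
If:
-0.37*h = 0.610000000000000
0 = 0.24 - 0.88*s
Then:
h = -1.65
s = 0.27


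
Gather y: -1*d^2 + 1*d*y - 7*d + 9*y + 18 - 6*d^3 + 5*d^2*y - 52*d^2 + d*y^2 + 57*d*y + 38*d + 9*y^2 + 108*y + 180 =-6*d^3 - 53*d^2 + 31*d + y^2*(d + 9) + y*(5*d^2 + 58*d + 117) + 198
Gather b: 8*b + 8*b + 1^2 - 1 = 16*b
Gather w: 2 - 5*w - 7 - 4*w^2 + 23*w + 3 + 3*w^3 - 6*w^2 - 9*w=3*w^3 - 10*w^2 + 9*w - 2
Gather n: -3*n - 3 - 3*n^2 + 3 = -3*n^2 - 3*n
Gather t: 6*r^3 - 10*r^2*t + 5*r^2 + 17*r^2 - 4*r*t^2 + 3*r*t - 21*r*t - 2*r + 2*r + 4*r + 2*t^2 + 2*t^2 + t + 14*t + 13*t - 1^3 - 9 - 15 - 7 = 6*r^3 + 22*r^2 + 4*r + t^2*(4 - 4*r) + t*(-10*r^2 - 18*r + 28) - 32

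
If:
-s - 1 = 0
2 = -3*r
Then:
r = -2/3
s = -1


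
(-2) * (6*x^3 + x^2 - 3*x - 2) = -12*x^3 - 2*x^2 + 6*x + 4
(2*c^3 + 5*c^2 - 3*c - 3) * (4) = 8*c^3 + 20*c^2 - 12*c - 12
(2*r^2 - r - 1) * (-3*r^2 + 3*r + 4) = -6*r^4 + 9*r^3 + 8*r^2 - 7*r - 4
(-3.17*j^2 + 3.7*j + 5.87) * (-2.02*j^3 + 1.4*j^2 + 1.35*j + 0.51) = 6.4034*j^5 - 11.912*j^4 - 10.9569*j^3 + 11.5963*j^2 + 9.8115*j + 2.9937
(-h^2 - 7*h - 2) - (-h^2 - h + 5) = -6*h - 7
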